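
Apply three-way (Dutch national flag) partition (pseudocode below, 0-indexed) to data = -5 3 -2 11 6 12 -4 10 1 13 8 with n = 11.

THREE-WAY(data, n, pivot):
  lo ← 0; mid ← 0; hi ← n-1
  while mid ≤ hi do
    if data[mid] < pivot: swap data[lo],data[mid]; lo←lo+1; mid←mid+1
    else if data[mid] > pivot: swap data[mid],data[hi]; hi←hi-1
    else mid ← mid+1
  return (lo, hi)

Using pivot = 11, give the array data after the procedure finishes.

pivot = 11; lo=0, mid=0, hi=10
data[mid]=-5<11: swap data[0],data[0]; lo=1,mid=1 → -5 3 -2 11 6 12 -4 10 1 13 8
data[mid]=3<11: swap data[1],data[1]; lo=2,mid=2 → -5 3 -2 11 6 12 -4 10 1 13 8
data[mid]=-2<11: swap data[2],data[2]; lo=3,mid=3 → -5 3 -2 11 6 12 -4 10 1 13 8
data[mid]=11=11: mid=4
data[mid]=6<11: swap data[3],data[4]; lo=4,mid=5 → -5 3 -2 6 11 12 -4 10 1 13 8
data[mid]=12>11: swap data[5],data[10]; hi=9 → -5 3 -2 6 11 8 -4 10 1 13 12
data[mid]=8<11: swap data[4],data[5]; lo=5,mid=6 → -5 3 -2 6 8 11 -4 10 1 13 12
data[mid]=-4<11: swap data[5],data[6]; lo=6,mid=7 → -5 3 -2 6 8 -4 11 10 1 13 12
data[mid]=10<11: swap data[6],data[7]; lo=7,mid=8 → -5 3 -2 6 8 -4 10 11 1 13 12
data[mid]=1<11: swap data[7],data[8]; lo=8,mid=9 → -5 3 -2 6 8 -4 10 1 11 13 12
data[mid]=13>11: swap data[9],data[9]; hi=8 → -5 3 -2 6 8 -4 10 1 11 13 12
end: lo=8, hi=8; data = -5 3 -2 6 8 -4 10 1 11 13 12

-5 3 -2 6 8 -4 10 1 11 13 12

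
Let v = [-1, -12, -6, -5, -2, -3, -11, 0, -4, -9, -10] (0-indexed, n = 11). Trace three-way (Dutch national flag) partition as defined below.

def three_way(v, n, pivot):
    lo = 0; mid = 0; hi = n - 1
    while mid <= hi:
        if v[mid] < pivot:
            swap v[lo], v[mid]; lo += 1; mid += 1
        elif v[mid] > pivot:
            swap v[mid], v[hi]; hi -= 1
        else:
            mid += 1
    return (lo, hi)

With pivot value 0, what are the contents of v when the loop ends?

[-1, -12, -6, -5, -2, -3, -11, -4, -9, -10, 0]

lo=0 mid=0 hi=10
-1<0: swap(0,0), lo=1 mid=1 ⇒ [-1, -12, -6, -5, -2, -3, -11, 0, -4, -9, -10]
-12<0: swap(1,1), lo=2 mid=2 ⇒ [-1, -12, -6, -5, -2, -3, -11, 0, -4, -9, -10]
-6<0: swap(2,2), lo=3 mid=3 ⇒ [-1, -12, -6, -5, -2, -3, -11, 0, -4, -9, -10]
-5<0: swap(3,3), lo=4 mid=4 ⇒ [-1, -12, -6, -5, -2, -3, -11, 0, -4, -9, -10]
-2<0: swap(4,4), lo=5 mid=5 ⇒ [-1, -12, -6, -5, -2, -3, -11, 0, -4, -9, -10]
-3<0: swap(5,5), lo=6 mid=6 ⇒ [-1, -12, -6, -5, -2, -3, -11, 0, -4, -9, -10]
-11<0: swap(6,6), lo=7 mid=7 ⇒ [-1, -12, -6, -5, -2, -3, -11, 0, -4, -9, -10]
0=0: mid=8
-4<0: swap(7,8), lo=8 mid=9 ⇒ [-1, -12, -6, -5, -2, -3, -11, -4, 0, -9, -10]
-9<0: swap(8,9), lo=9 mid=10 ⇒ [-1, -12, -6, -5, -2, -3, -11, -4, -9, 0, -10]
-10<0: swap(9,10), lo=10 mid=11 ⇒ [-1, -12, -6, -5, -2, -3, -11, -4, -9, -10, 0]
done. lo=10 hi=10; v=[-1, -12, -6, -5, -2, -3, -11, -4, -9, -10, 0]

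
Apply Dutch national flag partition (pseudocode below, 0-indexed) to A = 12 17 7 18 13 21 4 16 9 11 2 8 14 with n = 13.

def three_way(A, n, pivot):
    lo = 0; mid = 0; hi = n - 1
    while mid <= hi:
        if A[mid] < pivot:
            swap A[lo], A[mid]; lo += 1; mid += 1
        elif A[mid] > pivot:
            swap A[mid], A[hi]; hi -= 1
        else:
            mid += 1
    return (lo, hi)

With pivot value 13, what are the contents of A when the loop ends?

lo=0 mid=0 hi=12
12<13: swap(0,0), lo=1 mid=1 ⇒ 12 17 7 18 13 21 4 16 9 11 2 8 14
17>13: swap(1,12), hi=11 ⇒ 12 14 7 18 13 21 4 16 9 11 2 8 17
14>13: swap(1,11), hi=10 ⇒ 12 8 7 18 13 21 4 16 9 11 2 14 17
8<13: swap(1,1), lo=2 mid=2 ⇒ 12 8 7 18 13 21 4 16 9 11 2 14 17
7<13: swap(2,2), lo=3 mid=3 ⇒ 12 8 7 18 13 21 4 16 9 11 2 14 17
18>13: swap(3,10), hi=9 ⇒ 12 8 7 2 13 21 4 16 9 11 18 14 17
2<13: swap(3,3), lo=4 mid=4 ⇒ 12 8 7 2 13 21 4 16 9 11 18 14 17
13=13: mid=5
21>13: swap(5,9), hi=8 ⇒ 12 8 7 2 13 11 4 16 9 21 18 14 17
11<13: swap(4,5), lo=5 mid=6 ⇒ 12 8 7 2 11 13 4 16 9 21 18 14 17
4<13: swap(5,6), lo=6 mid=7 ⇒ 12 8 7 2 11 4 13 16 9 21 18 14 17
16>13: swap(7,8), hi=7 ⇒ 12 8 7 2 11 4 13 9 16 21 18 14 17
9<13: swap(6,7), lo=7 mid=8 ⇒ 12 8 7 2 11 4 9 13 16 21 18 14 17
done. lo=7 hi=7; A=12 8 7 2 11 4 9 13 16 21 18 14 17

12 8 7 2 11 4 9 13 16 21 18 14 17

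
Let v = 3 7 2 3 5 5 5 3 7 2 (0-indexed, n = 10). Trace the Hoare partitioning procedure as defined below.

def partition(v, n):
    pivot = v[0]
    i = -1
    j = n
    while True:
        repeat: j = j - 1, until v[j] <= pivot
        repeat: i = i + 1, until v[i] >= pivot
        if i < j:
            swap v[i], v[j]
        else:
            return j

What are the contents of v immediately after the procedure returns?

2 3 2 3 5 5 5 7 7 3

pivot = v[0] = 3; i = -1, j = 10
j→9 (v[9]=2≤3), i→0 (v[0]=3≥3); i<j, swap → 2 7 2 3 5 5 5 3 7 3
j→7 (v[7]=3≤3), i→1 (v[1]=7≥3); i<j, swap → 2 3 2 3 5 5 5 7 7 3
j→3, i→3; i≥j, return j=3. v = 2 3 2 3 5 5 5 7 7 3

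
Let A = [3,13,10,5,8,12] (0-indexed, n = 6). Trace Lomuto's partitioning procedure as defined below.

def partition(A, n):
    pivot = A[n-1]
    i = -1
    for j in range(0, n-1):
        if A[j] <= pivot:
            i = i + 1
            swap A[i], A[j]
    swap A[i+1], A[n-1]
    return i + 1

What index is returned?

pivot=12, i=-1
j=0: 3≤12, i=0, swap(0,0) ⇒ [3,13,10,5,8,12]
j=1: 13>12, skip
j=2: 10≤12, i=1, swap(1,2) ⇒ [3,10,13,5,8,12]
j=3: 5≤12, i=2, swap(2,3) ⇒ [3,10,5,13,8,12]
j=4: 8≤12, i=3, swap(3,4) ⇒ [3,10,5,8,13,12]
swap(4,5) ⇒ [3,10,5,8,12,13]; return 4

4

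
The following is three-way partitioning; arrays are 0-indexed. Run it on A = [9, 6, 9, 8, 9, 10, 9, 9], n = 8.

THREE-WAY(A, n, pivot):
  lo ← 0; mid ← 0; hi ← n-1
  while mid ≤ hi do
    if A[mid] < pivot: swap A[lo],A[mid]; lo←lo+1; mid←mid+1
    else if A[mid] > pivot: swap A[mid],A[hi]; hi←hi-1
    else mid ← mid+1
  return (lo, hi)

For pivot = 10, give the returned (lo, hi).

(7, 7)

pivot = 10; lo=0, mid=0, hi=7
A[mid]=9<10: swap A[0],A[0]; lo=1,mid=1 → [9, 6, 9, 8, 9, 10, 9, 9]
A[mid]=6<10: swap A[1],A[1]; lo=2,mid=2 → [9, 6, 9, 8, 9, 10, 9, 9]
A[mid]=9<10: swap A[2],A[2]; lo=3,mid=3 → [9, 6, 9, 8, 9, 10, 9, 9]
A[mid]=8<10: swap A[3],A[3]; lo=4,mid=4 → [9, 6, 9, 8, 9, 10, 9, 9]
A[mid]=9<10: swap A[4],A[4]; lo=5,mid=5 → [9, 6, 9, 8, 9, 10, 9, 9]
A[mid]=10=10: mid=6
A[mid]=9<10: swap A[5],A[6]; lo=6,mid=7 → [9, 6, 9, 8, 9, 9, 10, 9]
A[mid]=9<10: swap A[6],A[7]; lo=7,mid=8 → [9, 6, 9, 8, 9, 9, 9, 10]
end: lo=7, hi=7; A = [9, 6, 9, 8, 9, 9, 9, 10]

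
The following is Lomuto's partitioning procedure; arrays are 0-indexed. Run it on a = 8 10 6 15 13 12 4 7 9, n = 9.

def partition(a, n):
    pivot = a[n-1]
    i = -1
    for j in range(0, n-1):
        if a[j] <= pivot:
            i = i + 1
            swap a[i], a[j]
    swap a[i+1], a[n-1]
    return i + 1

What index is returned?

pivot=9, i=-1
j=0: 8≤9, i=0, swap(0,0) ⇒ 8 10 6 15 13 12 4 7 9
j=1: 10>9, skip
j=2: 6≤9, i=1, swap(1,2) ⇒ 8 6 10 15 13 12 4 7 9
j=3: 15>9, skip
j=4: 13>9, skip
j=5: 12>9, skip
j=6: 4≤9, i=2, swap(2,6) ⇒ 8 6 4 15 13 12 10 7 9
j=7: 7≤9, i=3, swap(3,7) ⇒ 8 6 4 7 13 12 10 15 9
swap(4,8) ⇒ 8 6 4 7 9 12 10 15 13; return 4

4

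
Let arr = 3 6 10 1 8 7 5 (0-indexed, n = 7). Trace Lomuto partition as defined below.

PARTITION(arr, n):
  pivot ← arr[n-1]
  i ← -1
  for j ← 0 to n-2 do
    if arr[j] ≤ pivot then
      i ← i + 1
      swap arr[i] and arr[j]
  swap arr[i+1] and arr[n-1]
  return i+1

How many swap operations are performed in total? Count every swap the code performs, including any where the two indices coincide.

pivot = arr[6] = 5; i = -1
j=0: arr[0]=3 ≤ 5 → i=0, swap arr[0],arr[0] (no change) → 3 6 10 1 8 7 5
j=1: arr[1]=6 > 5 → no swap
j=2: arr[2]=10 > 5 → no swap
j=3: arr[3]=1 ≤ 5 → i=1, swap arr[1],arr[3] → 3 1 10 6 8 7 5
j=4: arr[4]=8 > 5 → no swap
j=5: arr[5]=7 > 5 → no swap
final swap arr[2],arr[6] → 3 1 5 6 8 7 10; return 2

3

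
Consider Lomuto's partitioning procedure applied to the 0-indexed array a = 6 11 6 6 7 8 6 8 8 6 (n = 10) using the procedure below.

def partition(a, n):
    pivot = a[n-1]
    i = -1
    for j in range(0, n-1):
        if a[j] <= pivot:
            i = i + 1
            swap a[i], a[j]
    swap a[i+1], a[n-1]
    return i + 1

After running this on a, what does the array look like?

pivot = a[9] = 6; i = -1
j=0: a[0]=6 ≤ 6 → i=0, swap a[0],a[0] (no change) → 6 11 6 6 7 8 6 8 8 6
j=1: a[1]=11 > 6 → no swap
j=2: a[2]=6 ≤ 6 → i=1, swap a[1],a[2] → 6 6 11 6 7 8 6 8 8 6
j=3: a[3]=6 ≤ 6 → i=2, swap a[2],a[3] → 6 6 6 11 7 8 6 8 8 6
j=4: a[4]=7 > 6 → no swap
j=5: a[5]=8 > 6 → no swap
j=6: a[6]=6 ≤ 6 → i=3, swap a[3],a[6] → 6 6 6 6 7 8 11 8 8 6
j=7: a[7]=8 > 6 → no swap
j=8: a[8]=8 > 6 → no swap
final swap a[4],a[9] → 6 6 6 6 6 8 11 8 8 7; return 4

6 6 6 6 6 8 11 8 8 7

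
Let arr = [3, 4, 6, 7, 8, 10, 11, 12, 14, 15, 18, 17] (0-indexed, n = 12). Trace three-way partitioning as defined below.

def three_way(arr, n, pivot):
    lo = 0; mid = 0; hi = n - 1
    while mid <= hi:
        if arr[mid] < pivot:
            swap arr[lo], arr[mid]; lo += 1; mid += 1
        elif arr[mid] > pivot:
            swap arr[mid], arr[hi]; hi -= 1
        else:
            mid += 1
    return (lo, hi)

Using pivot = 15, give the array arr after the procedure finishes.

[3, 4, 6, 7, 8, 10, 11, 12, 14, 15, 17, 18]

pivot = 15; lo=0, mid=0, hi=11
arr[mid]=3<15: swap arr[0],arr[0]; lo=1,mid=1 → [3, 4, 6, 7, 8, 10, 11, 12, 14, 15, 18, 17]
arr[mid]=4<15: swap arr[1],arr[1]; lo=2,mid=2 → [3, 4, 6, 7, 8, 10, 11, 12, 14, 15, 18, 17]
arr[mid]=6<15: swap arr[2],arr[2]; lo=3,mid=3 → [3, 4, 6, 7, 8, 10, 11, 12, 14, 15, 18, 17]
arr[mid]=7<15: swap arr[3],arr[3]; lo=4,mid=4 → [3, 4, 6, 7, 8, 10, 11, 12, 14, 15, 18, 17]
arr[mid]=8<15: swap arr[4],arr[4]; lo=5,mid=5 → [3, 4, 6, 7, 8, 10, 11, 12, 14, 15, 18, 17]
arr[mid]=10<15: swap arr[5],arr[5]; lo=6,mid=6 → [3, 4, 6, 7, 8, 10, 11, 12, 14, 15, 18, 17]
arr[mid]=11<15: swap arr[6],arr[6]; lo=7,mid=7 → [3, 4, 6, 7, 8, 10, 11, 12, 14, 15, 18, 17]
arr[mid]=12<15: swap arr[7],arr[7]; lo=8,mid=8 → [3, 4, 6, 7, 8, 10, 11, 12, 14, 15, 18, 17]
arr[mid]=14<15: swap arr[8],arr[8]; lo=9,mid=9 → [3, 4, 6, 7, 8, 10, 11, 12, 14, 15, 18, 17]
arr[mid]=15=15: mid=10
arr[mid]=18>15: swap arr[10],arr[11]; hi=10 → [3, 4, 6, 7, 8, 10, 11, 12, 14, 15, 17, 18]
arr[mid]=17>15: swap arr[10],arr[10]; hi=9 → [3, 4, 6, 7, 8, 10, 11, 12, 14, 15, 17, 18]
end: lo=9, hi=9; arr = [3, 4, 6, 7, 8, 10, 11, 12, 14, 15, 17, 18]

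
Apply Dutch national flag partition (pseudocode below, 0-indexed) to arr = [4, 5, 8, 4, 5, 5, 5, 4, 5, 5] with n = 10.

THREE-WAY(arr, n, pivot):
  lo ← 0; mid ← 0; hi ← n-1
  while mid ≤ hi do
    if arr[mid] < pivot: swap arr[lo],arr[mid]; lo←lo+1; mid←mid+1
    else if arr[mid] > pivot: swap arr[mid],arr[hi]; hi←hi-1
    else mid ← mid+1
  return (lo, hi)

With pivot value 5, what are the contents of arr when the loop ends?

lo=0 mid=0 hi=9
4<5: swap(0,0), lo=1 mid=1 ⇒ [4, 5, 8, 4, 5, 5, 5, 4, 5, 5]
5=5: mid=2
8>5: swap(2,9), hi=8 ⇒ [4, 5, 5, 4, 5, 5, 5, 4, 5, 8]
5=5: mid=3
4<5: swap(1,3), lo=2 mid=4 ⇒ [4, 4, 5, 5, 5, 5, 5, 4, 5, 8]
5=5: mid=5
5=5: mid=6
5=5: mid=7
4<5: swap(2,7), lo=3 mid=8 ⇒ [4, 4, 4, 5, 5, 5, 5, 5, 5, 8]
5=5: mid=9
done. lo=3 hi=8; arr=[4, 4, 4, 5, 5, 5, 5, 5, 5, 8]

[4, 4, 4, 5, 5, 5, 5, 5, 5, 8]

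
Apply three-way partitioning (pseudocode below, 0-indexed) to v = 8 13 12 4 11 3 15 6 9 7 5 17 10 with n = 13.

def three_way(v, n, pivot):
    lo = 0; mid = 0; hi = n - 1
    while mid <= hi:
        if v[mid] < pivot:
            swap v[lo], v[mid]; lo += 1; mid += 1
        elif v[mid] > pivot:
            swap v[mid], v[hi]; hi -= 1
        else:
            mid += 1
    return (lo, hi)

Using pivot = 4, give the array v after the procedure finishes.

lo=0 mid=0 hi=12
8>4: swap(0,12), hi=11 ⇒ 10 13 12 4 11 3 15 6 9 7 5 17 8
10>4: swap(0,11), hi=10 ⇒ 17 13 12 4 11 3 15 6 9 7 5 10 8
17>4: swap(0,10), hi=9 ⇒ 5 13 12 4 11 3 15 6 9 7 17 10 8
5>4: swap(0,9), hi=8 ⇒ 7 13 12 4 11 3 15 6 9 5 17 10 8
7>4: swap(0,8), hi=7 ⇒ 9 13 12 4 11 3 15 6 7 5 17 10 8
9>4: swap(0,7), hi=6 ⇒ 6 13 12 4 11 3 15 9 7 5 17 10 8
6>4: swap(0,6), hi=5 ⇒ 15 13 12 4 11 3 6 9 7 5 17 10 8
15>4: swap(0,5), hi=4 ⇒ 3 13 12 4 11 15 6 9 7 5 17 10 8
3<4: swap(0,0), lo=1 mid=1 ⇒ 3 13 12 4 11 15 6 9 7 5 17 10 8
13>4: swap(1,4), hi=3 ⇒ 3 11 12 4 13 15 6 9 7 5 17 10 8
11>4: swap(1,3), hi=2 ⇒ 3 4 12 11 13 15 6 9 7 5 17 10 8
4=4: mid=2
12>4: swap(2,2), hi=1 ⇒ 3 4 12 11 13 15 6 9 7 5 17 10 8
done. lo=1 hi=1; v=3 4 12 11 13 15 6 9 7 5 17 10 8

3 4 12 11 13 15 6 9 7 5 17 10 8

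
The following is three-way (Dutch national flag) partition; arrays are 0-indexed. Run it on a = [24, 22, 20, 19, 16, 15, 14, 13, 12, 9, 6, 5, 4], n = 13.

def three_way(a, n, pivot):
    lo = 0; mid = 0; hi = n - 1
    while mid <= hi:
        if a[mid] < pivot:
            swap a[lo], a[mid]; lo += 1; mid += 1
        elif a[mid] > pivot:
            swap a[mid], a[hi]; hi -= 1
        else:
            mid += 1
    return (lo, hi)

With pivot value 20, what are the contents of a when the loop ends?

[4, 5, 19, 16, 15, 14, 13, 12, 9, 6, 20, 22, 24]

lo=0 mid=0 hi=12
24>20: swap(0,12), hi=11 ⇒ [4, 22, 20, 19, 16, 15, 14, 13, 12, 9, 6, 5, 24]
4<20: swap(0,0), lo=1 mid=1 ⇒ [4, 22, 20, 19, 16, 15, 14, 13, 12, 9, 6, 5, 24]
22>20: swap(1,11), hi=10 ⇒ [4, 5, 20, 19, 16, 15, 14, 13, 12, 9, 6, 22, 24]
5<20: swap(1,1), lo=2 mid=2 ⇒ [4, 5, 20, 19, 16, 15, 14, 13, 12, 9, 6, 22, 24]
20=20: mid=3
19<20: swap(2,3), lo=3 mid=4 ⇒ [4, 5, 19, 20, 16, 15, 14, 13, 12, 9, 6, 22, 24]
16<20: swap(3,4), lo=4 mid=5 ⇒ [4, 5, 19, 16, 20, 15, 14, 13, 12, 9, 6, 22, 24]
15<20: swap(4,5), lo=5 mid=6 ⇒ [4, 5, 19, 16, 15, 20, 14, 13, 12, 9, 6, 22, 24]
14<20: swap(5,6), lo=6 mid=7 ⇒ [4, 5, 19, 16, 15, 14, 20, 13, 12, 9, 6, 22, 24]
13<20: swap(6,7), lo=7 mid=8 ⇒ [4, 5, 19, 16, 15, 14, 13, 20, 12, 9, 6, 22, 24]
12<20: swap(7,8), lo=8 mid=9 ⇒ [4, 5, 19, 16, 15, 14, 13, 12, 20, 9, 6, 22, 24]
9<20: swap(8,9), lo=9 mid=10 ⇒ [4, 5, 19, 16, 15, 14, 13, 12, 9, 20, 6, 22, 24]
6<20: swap(9,10), lo=10 mid=11 ⇒ [4, 5, 19, 16, 15, 14, 13, 12, 9, 6, 20, 22, 24]
done. lo=10 hi=10; a=[4, 5, 19, 16, 15, 14, 13, 12, 9, 6, 20, 22, 24]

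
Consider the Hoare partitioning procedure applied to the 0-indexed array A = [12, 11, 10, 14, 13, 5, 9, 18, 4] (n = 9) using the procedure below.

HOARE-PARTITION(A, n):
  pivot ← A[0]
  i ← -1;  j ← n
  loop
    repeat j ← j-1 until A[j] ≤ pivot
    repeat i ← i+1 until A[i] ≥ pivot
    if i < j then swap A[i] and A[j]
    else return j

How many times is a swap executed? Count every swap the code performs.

3

pivot = A[0] = 12; i = -1, j = 9
j→8 (A[8]=4≤12), i→0 (A[0]=12≥12); i<j, swap → [4, 11, 10, 14, 13, 5, 9, 18, 12]
j→6 (A[6]=9≤12), i→3 (A[3]=14≥12); i<j, swap → [4, 11, 10, 9, 13, 5, 14, 18, 12]
j→5 (A[5]=5≤12), i→4 (A[4]=13≥12); i<j, swap → [4, 11, 10, 9, 5, 13, 14, 18, 12]
j→4, i→5; i≥j, return j=4. A = [4, 11, 10, 9, 5, 13, 14, 18, 12]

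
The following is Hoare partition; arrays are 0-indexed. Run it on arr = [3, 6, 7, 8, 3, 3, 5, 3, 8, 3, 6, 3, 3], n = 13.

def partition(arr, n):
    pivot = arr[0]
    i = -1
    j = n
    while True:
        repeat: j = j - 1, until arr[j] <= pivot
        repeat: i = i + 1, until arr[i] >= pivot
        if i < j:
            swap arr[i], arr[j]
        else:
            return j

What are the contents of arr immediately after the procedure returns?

[3, 3, 3, 3, 3, 3, 5, 8, 8, 7, 6, 6, 3]

pivot=3
j stops at 12 (3), i stops at 0 (3); swap ⇒ [3, 6, 7, 8, 3, 3, 5, 3, 8, 3, 6, 3, 3]
j stops at 11 (3), i stops at 1 (6); swap ⇒ [3, 3, 7, 8, 3, 3, 5, 3, 8, 3, 6, 6, 3]
j stops at 9 (3), i stops at 2 (7); swap ⇒ [3, 3, 3, 8, 3, 3, 5, 3, 8, 7, 6, 6, 3]
j stops at 7 (3), i stops at 3 (8); swap ⇒ [3, 3, 3, 3, 3, 3, 5, 8, 8, 7, 6, 6, 3]
j stops at 5 (3), i stops at 4 (3); swap ⇒ [3, 3, 3, 3, 3, 3, 5, 8, 8, 7, 6, 6, 3]
j stops at 4, i stops at 5; i≥j ⇒ return 4. arr=[3, 3, 3, 3, 3, 3, 5, 8, 8, 7, 6, 6, 3]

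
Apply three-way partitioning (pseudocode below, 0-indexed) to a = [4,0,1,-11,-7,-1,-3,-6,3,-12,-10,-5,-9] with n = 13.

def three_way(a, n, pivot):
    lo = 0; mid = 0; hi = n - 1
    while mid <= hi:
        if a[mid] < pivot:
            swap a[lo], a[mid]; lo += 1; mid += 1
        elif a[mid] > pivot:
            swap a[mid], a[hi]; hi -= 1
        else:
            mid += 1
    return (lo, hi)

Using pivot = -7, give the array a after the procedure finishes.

[-9,-10,-12,-11,-7,-3,-6,3,-1,1,-5,0,4]

pivot = -7; lo=0, mid=0, hi=12
a[mid]=4>-7: swap a[0],a[12]; hi=11 → [-9,0,1,-11,-7,-1,-3,-6,3,-12,-10,-5,4]
a[mid]=-9<-7: swap a[0],a[0]; lo=1,mid=1 → [-9,0,1,-11,-7,-1,-3,-6,3,-12,-10,-5,4]
a[mid]=0>-7: swap a[1],a[11]; hi=10 → [-9,-5,1,-11,-7,-1,-3,-6,3,-12,-10,0,4]
a[mid]=-5>-7: swap a[1],a[10]; hi=9 → [-9,-10,1,-11,-7,-1,-3,-6,3,-12,-5,0,4]
a[mid]=-10<-7: swap a[1],a[1]; lo=2,mid=2 → [-9,-10,1,-11,-7,-1,-3,-6,3,-12,-5,0,4]
a[mid]=1>-7: swap a[2],a[9]; hi=8 → [-9,-10,-12,-11,-7,-1,-3,-6,3,1,-5,0,4]
a[mid]=-12<-7: swap a[2],a[2]; lo=3,mid=3 → [-9,-10,-12,-11,-7,-1,-3,-6,3,1,-5,0,4]
a[mid]=-11<-7: swap a[3],a[3]; lo=4,mid=4 → [-9,-10,-12,-11,-7,-1,-3,-6,3,1,-5,0,4]
a[mid]=-7=-7: mid=5
a[mid]=-1>-7: swap a[5],a[8]; hi=7 → [-9,-10,-12,-11,-7,3,-3,-6,-1,1,-5,0,4]
a[mid]=3>-7: swap a[5],a[7]; hi=6 → [-9,-10,-12,-11,-7,-6,-3,3,-1,1,-5,0,4]
a[mid]=-6>-7: swap a[5],a[6]; hi=5 → [-9,-10,-12,-11,-7,-3,-6,3,-1,1,-5,0,4]
a[mid]=-3>-7: swap a[5],a[5]; hi=4 → [-9,-10,-12,-11,-7,-3,-6,3,-1,1,-5,0,4]
end: lo=4, hi=4; a = [-9,-10,-12,-11,-7,-3,-6,3,-1,1,-5,0,4]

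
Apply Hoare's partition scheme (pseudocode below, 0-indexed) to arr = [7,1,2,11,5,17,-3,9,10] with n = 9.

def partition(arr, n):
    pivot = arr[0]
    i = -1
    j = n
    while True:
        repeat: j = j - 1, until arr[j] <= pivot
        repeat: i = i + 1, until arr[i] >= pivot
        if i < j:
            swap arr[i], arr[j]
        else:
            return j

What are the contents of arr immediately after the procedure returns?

[-3,1,2,5,11,17,7,9,10]

pivot = arr[0] = 7; i = -1, j = 9
j→6 (arr[6]=-3≤7), i→0 (arr[0]=7≥7); i<j, swap → [-3,1,2,11,5,17,7,9,10]
j→4 (arr[4]=5≤7), i→3 (arr[3]=11≥7); i<j, swap → [-3,1,2,5,11,17,7,9,10]
j→3, i→4; i≥j, return j=3. arr = [-3,1,2,5,11,17,7,9,10]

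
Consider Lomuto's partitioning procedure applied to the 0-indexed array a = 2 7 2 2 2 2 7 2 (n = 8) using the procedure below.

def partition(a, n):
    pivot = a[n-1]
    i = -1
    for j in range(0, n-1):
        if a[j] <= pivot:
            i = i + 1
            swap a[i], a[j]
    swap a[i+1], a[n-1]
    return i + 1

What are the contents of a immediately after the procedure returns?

2 2 2 2 2 2 7 7

pivot = a[7] = 2; i = -1
j=0: a[0]=2 ≤ 2 → i=0, swap a[0],a[0] (no change) → 2 7 2 2 2 2 7 2
j=1: a[1]=7 > 2 → no swap
j=2: a[2]=2 ≤ 2 → i=1, swap a[1],a[2] → 2 2 7 2 2 2 7 2
j=3: a[3]=2 ≤ 2 → i=2, swap a[2],a[3] → 2 2 2 7 2 2 7 2
j=4: a[4]=2 ≤ 2 → i=3, swap a[3],a[4] → 2 2 2 2 7 2 7 2
j=5: a[5]=2 ≤ 2 → i=4, swap a[4],a[5] → 2 2 2 2 2 7 7 2
j=6: a[6]=7 > 2 → no swap
final swap a[5],a[7] → 2 2 2 2 2 2 7 7; return 5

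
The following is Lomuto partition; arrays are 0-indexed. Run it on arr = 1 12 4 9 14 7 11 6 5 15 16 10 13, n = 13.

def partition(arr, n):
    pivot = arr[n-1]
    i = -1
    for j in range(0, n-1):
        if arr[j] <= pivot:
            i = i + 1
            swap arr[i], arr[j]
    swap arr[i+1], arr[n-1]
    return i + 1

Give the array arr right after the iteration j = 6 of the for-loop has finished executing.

pivot = arr[12] = 13; i = -1
j=0: arr[0]=1 ≤ 13 → i=0, swap arr[0],arr[0] (no change) → 1 12 4 9 14 7 11 6 5 15 16 10 13
j=1: arr[1]=12 ≤ 13 → i=1, swap arr[1],arr[1] (no change) → 1 12 4 9 14 7 11 6 5 15 16 10 13
j=2: arr[2]=4 ≤ 13 → i=2, swap arr[2],arr[2] (no change) → 1 12 4 9 14 7 11 6 5 15 16 10 13
j=3: arr[3]=9 ≤ 13 → i=3, swap arr[3],arr[3] (no change) → 1 12 4 9 14 7 11 6 5 15 16 10 13
j=4: arr[4]=14 > 13 → no swap
j=5: arr[5]=7 ≤ 13 → i=4, swap arr[4],arr[5] → 1 12 4 9 7 14 11 6 5 15 16 10 13
j=6: arr[6]=11 ≤ 13 → i=5, swap arr[5],arr[6] → 1 12 4 9 7 11 14 6 5 15 16 10 13
(after j=6) arr = 1 12 4 9 7 11 14 6 5 15 16 10 13

1 12 4 9 7 11 14 6 5 15 16 10 13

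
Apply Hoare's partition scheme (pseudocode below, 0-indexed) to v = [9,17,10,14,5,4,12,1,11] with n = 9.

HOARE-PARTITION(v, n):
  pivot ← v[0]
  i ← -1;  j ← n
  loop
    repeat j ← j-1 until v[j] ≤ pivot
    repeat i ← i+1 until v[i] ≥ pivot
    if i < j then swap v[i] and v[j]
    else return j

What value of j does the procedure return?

2

pivot=9
j stops at 7 (1), i stops at 0 (9); swap ⇒ [1,17,10,14,5,4,12,9,11]
j stops at 5 (4), i stops at 1 (17); swap ⇒ [1,4,10,14,5,17,12,9,11]
j stops at 4 (5), i stops at 2 (10); swap ⇒ [1,4,5,14,10,17,12,9,11]
j stops at 2, i stops at 3; i≥j ⇒ return 2. v=[1,4,5,14,10,17,12,9,11]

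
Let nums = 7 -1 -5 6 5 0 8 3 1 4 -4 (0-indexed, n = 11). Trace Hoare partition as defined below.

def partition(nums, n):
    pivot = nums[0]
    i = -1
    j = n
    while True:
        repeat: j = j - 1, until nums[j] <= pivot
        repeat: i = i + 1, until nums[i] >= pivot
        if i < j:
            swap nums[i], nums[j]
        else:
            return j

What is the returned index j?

pivot = nums[0] = 7; i = -1, j = 11
j→10 (nums[10]=-4≤7), i→0 (nums[0]=7≥7); i<j, swap → -4 -1 -5 6 5 0 8 3 1 4 7
j→9 (nums[9]=4≤7), i→6 (nums[6]=8≥7); i<j, swap → -4 -1 -5 6 5 0 4 3 1 8 7
j→8, i→9; i≥j, return j=8. nums = -4 -1 -5 6 5 0 4 3 1 8 7

8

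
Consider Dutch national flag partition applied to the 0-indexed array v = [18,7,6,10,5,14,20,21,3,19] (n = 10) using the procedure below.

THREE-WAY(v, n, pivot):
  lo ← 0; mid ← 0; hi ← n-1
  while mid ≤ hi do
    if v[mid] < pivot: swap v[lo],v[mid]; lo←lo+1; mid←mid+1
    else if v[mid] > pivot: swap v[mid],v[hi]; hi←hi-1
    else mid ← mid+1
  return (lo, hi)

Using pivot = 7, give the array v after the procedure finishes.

pivot = 7; lo=0, mid=0, hi=9
v[mid]=18>7: swap v[0],v[9]; hi=8 → [19,7,6,10,5,14,20,21,3,18]
v[mid]=19>7: swap v[0],v[8]; hi=7 → [3,7,6,10,5,14,20,21,19,18]
v[mid]=3<7: swap v[0],v[0]; lo=1,mid=1 → [3,7,6,10,5,14,20,21,19,18]
v[mid]=7=7: mid=2
v[mid]=6<7: swap v[1],v[2]; lo=2,mid=3 → [3,6,7,10,5,14,20,21,19,18]
v[mid]=10>7: swap v[3],v[7]; hi=6 → [3,6,7,21,5,14,20,10,19,18]
v[mid]=21>7: swap v[3],v[6]; hi=5 → [3,6,7,20,5,14,21,10,19,18]
v[mid]=20>7: swap v[3],v[5]; hi=4 → [3,6,7,14,5,20,21,10,19,18]
v[mid]=14>7: swap v[3],v[4]; hi=3 → [3,6,7,5,14,20,21,10,19,18]
v[mid]=5<7: swap v[2],v[3]; lo=3,mid=4 → [3,6,5,7,14,20,21,10,19,18]
end: lo=3, hi=3; v = [3,6,5,7,14,20,21,10,19,18]

[3,6,5,7,14,20,21,10,19,18]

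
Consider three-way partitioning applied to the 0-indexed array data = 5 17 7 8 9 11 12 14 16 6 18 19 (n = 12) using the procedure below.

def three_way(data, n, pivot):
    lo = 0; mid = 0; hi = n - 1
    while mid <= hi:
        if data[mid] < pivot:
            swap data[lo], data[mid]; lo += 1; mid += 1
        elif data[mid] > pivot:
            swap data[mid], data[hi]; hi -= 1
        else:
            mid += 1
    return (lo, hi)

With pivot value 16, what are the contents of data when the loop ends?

pivot = 16; lo=0, mid=0, hi=11
data[mid]=5<16: swap data[0],data[0]; lo=1,mid=1 → 5 17 7 8 9 11 12 14 16 6 18 19
data[mid]=17>16: swap data[1],data[11]; hi=10 → 5 19 7 8 9 11 12 14 16 6 18 17
data[mid]=19>16: swap data[1],data[10]; hi=9 → 5 18 7 8 9 11 12 14 16 6 19 17
data[mid]=18>16: swap data[1],data[9]; hi=8 → 5 6 7 8 9 11 12 14 16 18 19 17
data[mid]=6<16: swap data[1],data[1]; lo=2,mid=2 → 5 6 7 8 9 11 12 14 16 18 19 17
data[mid]=7<16: swap data[2],data[2]; lo=3,mid=3 → 5 6 7 8 9 11 12 14 16 18 19 17
data[mid]=8<16: swap data[3],data[3]; lo=4,mid=4 → 5 6 7 8 9 11 12 14 16 18 19 17
data[mid]=9<16: swap data[4],data[4]; lo=5,mid=5 → 5 6 7 8 9 11 12 14 16 18 19 17
data[mid]=11<16: swap data[5],data[5]; lo=6,mid=6 → 5 6 7 8 9 11 12 14 16 18 19 17
data[mid]=12<16: swap data[6],data[6]; lo=7,mid=7 → 5 6 7 8 9 11 12 14 16 18 19 17
data[mid]=14<16: swap data[7],data[7]; lo=8,mid=8 → 5 6 7 8 9 11 12 14 16 18 19 17
data[mid]=16=16: mid=9
end: lo=8, hi=8; data = 5 6 7 8 9 11 12 14 16 18 19 17

5 6 7 8 9 11 12 14 16 18 19 17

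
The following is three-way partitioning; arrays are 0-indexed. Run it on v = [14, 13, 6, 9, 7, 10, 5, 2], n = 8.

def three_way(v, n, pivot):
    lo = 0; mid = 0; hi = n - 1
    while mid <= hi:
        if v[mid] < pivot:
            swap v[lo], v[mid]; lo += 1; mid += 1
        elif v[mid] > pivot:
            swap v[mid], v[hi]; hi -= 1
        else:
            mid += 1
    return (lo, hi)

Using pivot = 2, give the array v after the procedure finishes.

[2, 6, 9, 7, 10, 5, 13, 14]

lo=0 mid=0 hi=7
14>2: swap(0,7), hi=6 ⇒ [2, 13, 6, 9, 7, 10, 5, 14]
2=2: mid=1
13>2: swap(1,6), hi=5 ⇒ [2, 5, 6, 9, 7, 10, 13, 14]
5>2: swap(1,5), hi=4 ⇒ [2, 10, 6, 9, 7, 5, 13, 14]
10>2: swap(1,4), hi=3 ⇒ [2, 7, 6, 9, 10, 5, 13, 14]
7>2: swap(1,3), hi=2 ⇒ [2, 9, 6, 7, 10, 5, 13, 14]
9>2: swap(1,2), hi=1 ⇒ [2, 6, 9, 7, 10, 5, 13, 14]
6>2: swap(1,1), hi=0 ⇒ [2, 6, 9, 7, 10, 5, 13, 14]
done. lo=0 hi=0; v=[2, 6, 9, 7, 10, 5, 13, 14]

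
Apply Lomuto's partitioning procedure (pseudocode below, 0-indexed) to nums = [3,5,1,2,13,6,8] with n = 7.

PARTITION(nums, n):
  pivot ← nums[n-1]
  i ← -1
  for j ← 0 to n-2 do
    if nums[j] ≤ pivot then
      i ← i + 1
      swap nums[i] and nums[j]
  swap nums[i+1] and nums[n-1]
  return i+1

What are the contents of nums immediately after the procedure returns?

pivot=8, i=-1
j=0: 3≤8, i=0, swap(0,0) ⇒ [3,5,1,2,13,6,8]
j=1: 5≤8, i=1, swap(1,1) ⇒ [3,5,1,2,13,6,8]
j=2: 1≤8, i=2, swap(2,2) ⇒ [3,5,1,2,13,6,8]
j=3: 2≤8, i=3, swap(3,3) ⇒ [3,5,1,2,13,6,8]
j=4: 13>8, skip
j=5: 6≤8, i=4, swap(4,5) ⇒ [3,5,1,2,6,13,8]
swap(5,6) ⇒ [3,5,1,2,6,8,13]; return 5

[3,5,1,2,6,8,13]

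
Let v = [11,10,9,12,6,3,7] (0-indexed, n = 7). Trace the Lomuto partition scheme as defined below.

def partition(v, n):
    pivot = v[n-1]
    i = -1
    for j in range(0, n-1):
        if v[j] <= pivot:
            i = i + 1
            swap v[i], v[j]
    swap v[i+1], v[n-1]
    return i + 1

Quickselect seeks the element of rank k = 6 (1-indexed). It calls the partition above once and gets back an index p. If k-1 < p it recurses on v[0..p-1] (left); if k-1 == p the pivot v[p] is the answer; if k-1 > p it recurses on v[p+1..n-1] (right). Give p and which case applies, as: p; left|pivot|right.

2; right

pivot=7, i=-1
j=0: 11>7, skip
j=1: 10>7, skip
j=2: 9>7, skip
j=3: 12>7, skip
j=4: 6≤7, i=0, swap(0,4) ⇒ [6,10,9,12,11,3,7]
j=5: 3≤7, i=1, swap(1,5) ⇒ [6,3,9,12,11,10,7]
swap(2,6) ⇒ [6,3,7,12,11,10,9]; return 2
p = 2; k-1 = 5 > 2 ⇒ right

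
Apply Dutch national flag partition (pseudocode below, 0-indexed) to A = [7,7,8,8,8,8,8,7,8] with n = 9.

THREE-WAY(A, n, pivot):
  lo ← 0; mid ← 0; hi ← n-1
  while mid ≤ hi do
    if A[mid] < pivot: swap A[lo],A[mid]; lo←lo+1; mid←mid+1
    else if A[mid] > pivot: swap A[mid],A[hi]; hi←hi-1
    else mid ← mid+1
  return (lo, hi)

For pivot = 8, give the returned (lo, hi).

pivot = 8; lo=0, mid=0, hi=8
A[mid]=7<8: swap A[0],A[0]; lo=1,mid=1 → [7,7,8,8,8,8,8,7,8]
A[mid]=7<8: swap A[1],A[1]; lo=2,mid=2 → [7,7,8,8,8,8,8,7,8]
A[mid]=8=8: mid=3
A[mid]=8=8: mid=4
A[mid]=8=8: mid=5
A[mid]=8=8: mid=6
A[mid]=8=8: mid=7
A[mid]=7<8: swap A[2],A[7]; lo=3,mid=8 → [7,7,7,8,8,8,8,8,8]
A[mid]=8=8: mid=9
end: lo=3, hi=8; A = [7,7,7,8,8,8,8,8,8]

(3, 8)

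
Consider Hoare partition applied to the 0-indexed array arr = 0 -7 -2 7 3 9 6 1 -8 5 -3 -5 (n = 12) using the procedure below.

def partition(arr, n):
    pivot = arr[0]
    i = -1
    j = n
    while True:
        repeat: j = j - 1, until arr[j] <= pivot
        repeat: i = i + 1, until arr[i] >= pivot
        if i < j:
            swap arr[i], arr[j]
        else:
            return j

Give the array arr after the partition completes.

pivot=0
j stops at 11 (-5), i stops at 0 (0); swap ⇒ -5 -7 -2 7 3 9 6 1 -8 5 -3 0
j stops at 10 (-3), i stops at 3 (7); swap ⇒ -5 -7 -2 -3 3 9 6 1 -8 5 7 0
j stops at 8 (-8), i stops at 4 (3); swap ⇒ -5 -7 -2 -3 -8 9 6 1 3 5 7 0
j stops at 4, i stops at 5; i≥j ⇒ return 4. arr=-5 -7 -2 -3 -8 9 6 1 3 5 7 0

-5 -7 -2 -3 -8 9 6 1 3 5 7 0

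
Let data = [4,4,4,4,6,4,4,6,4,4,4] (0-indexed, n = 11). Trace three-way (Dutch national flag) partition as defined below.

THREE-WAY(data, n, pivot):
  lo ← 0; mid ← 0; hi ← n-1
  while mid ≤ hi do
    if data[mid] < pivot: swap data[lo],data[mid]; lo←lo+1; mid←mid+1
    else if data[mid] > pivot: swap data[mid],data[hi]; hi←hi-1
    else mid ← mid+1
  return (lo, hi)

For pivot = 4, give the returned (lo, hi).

(0, 8)

lo=0 mid=0 hi=10
4=4: mid=1
4=4: mid=2
4=4: mid=3
4=4: mid=4
6>4: swap(4,10), hi=9 ⇒ [4,4,4,4,4,4,4,6,4,4,6]
4=4: mid=5
4=4: mid=6
4=4: mid=7
6>4: swap(7,9), hi=8 ⇒ [4,4,4,4,4,4,4,4,4,6,6]
4=4: mid=8
4=4: mid=9
done. lo=0 hi=8; data=[4,4,4,4,4,4,4,4,4,6,6]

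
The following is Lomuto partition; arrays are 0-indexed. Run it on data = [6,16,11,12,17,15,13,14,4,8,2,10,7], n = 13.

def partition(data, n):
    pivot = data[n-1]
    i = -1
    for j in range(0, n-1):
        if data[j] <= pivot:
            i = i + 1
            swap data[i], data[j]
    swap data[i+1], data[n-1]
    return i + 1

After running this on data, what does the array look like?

[6,4,2,7,17,15,13,14,16,8,11,10,12]

pivot = data[12] = 7; i = -1
j=0: data[0]=6 ≤ 7 → i=0, swap data[0],data[0] (no change) → [6,16,11,12,17,15,13,14,4,8,2,10,7]
j=1: data[1]=16 > 7 → no swap
j=2: data[2]=11 > 7 → no swap
j=3: data[3]=12 > 7 → no swap
j=4: data[4]=17 > 7 → no swap
j=5: data[5]=15 > 7 → no swap
j=6: data[6]=13 > 7 → no swap
j=7: data[7]=14 > 7 → no swap
j=8: data[8]=4 ≤ 7 → i=1, swap data[1],data[8] → [6,4,11,12,17,15,13,14,16,8,2,10,7]
j=9: data[9]=8 > 7 → no swap
j=10: data[10]=2 ≤ 7 → i=2, swap data[2],data[10] → [6,4,2,12,17,15,13,14,16,8,11,10,7]
j=11: data[11]=10 > 7 → no swap
final swap data[3],data[12] → [6,4,2,7,17,15,13,14,16,8,11,10,12]; return 3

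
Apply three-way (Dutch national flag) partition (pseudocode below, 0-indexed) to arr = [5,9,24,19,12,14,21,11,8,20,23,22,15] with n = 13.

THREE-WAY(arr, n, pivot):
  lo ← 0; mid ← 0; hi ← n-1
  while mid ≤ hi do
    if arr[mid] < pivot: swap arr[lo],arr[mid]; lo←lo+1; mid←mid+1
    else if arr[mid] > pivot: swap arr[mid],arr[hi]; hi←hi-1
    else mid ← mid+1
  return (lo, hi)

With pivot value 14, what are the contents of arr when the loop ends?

[5,9,8,11,12,14,21,19,20,23,22,15,24]

lo=0 mid=0 hi=12
5<14: swap(0,0), lo=1 mid=1 ⇒ [5,9,24,19,12,14,21,11,8,20,23,22,15]
9<14: swap(1,1), lo=2 mid=2 ⇒ [5,9,24,19,12,14,21,11,8,20,23,22,15]
24>14: swap(2,12), hi=11 ⇒ [5,9,15,19,12,14,21,11,8,20,23,22,24]
15>14: swap(2,11), hi=10 ⇒ [5,9,22,19,12,14,21,11,8,20,23,15,24]
22>14: swap(2,10), hi=9 ⇒ [5,9,23,19,12,14,21,11,8,20,22,15,24]
23>14: swap(2,9), hi=8 ⇒ [5,9,20,19,12,14,21,11,8,23,22,15,24]
20>14: swap(2,8), hi=7 ⇒ [5,9,8,19,12,14,21,11,20,23,22,15,24]
8<14: swap(2,2), lo=3 mid=3 ⇒ [5,9,8,19,12,14,21,11,20,23,22,15,24]
19>14: swap(3,7), hi=6 ⇒ [5,9,8,11,12,14,21,19,20,23,22,15,24]
11<14: swap(3,3), lo=4 mid=4 ⇒ [5,9,8,11,12,14,21,19,20,23,22,15,24]
12<14: swap(4,4), lo=5 mid=5 ⇒ [5,9,8,11,12,14,21,19,20,23,22,15,24]
14=14: mid=6
21>14: swap(6,6), hi=5 ⇒ [5,9,8,11,12,14,21,19,20,23,22,15,24]
done. lo=5 hi=5; arr=[5,9,8,11,12,14,21,19,20,23,22,15,24]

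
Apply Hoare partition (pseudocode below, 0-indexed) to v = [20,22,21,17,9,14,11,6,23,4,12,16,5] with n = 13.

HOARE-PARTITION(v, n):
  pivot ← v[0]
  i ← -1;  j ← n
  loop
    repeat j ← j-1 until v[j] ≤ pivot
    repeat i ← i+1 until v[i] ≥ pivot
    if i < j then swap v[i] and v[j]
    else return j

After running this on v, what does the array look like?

pivot=20
j stops at 12 (5), i stops at 0 (20); swap ⇒ [5,22,21,17,9,14,11,6,23,4,12,16,20]
j stops at 11 (16), i stops at 1 (22); swap ⇒ [5,16,21,17,9,14,11,6,23,4,12,22,20]
j stops at 10 (12), i stops at 2 (21); swap ⇒ [5,16,12,17,9,14,11,6,23,4,21,22,20]
j stops at 9 (4), i stops at 8 (23); swap ⇒ [5,16,12,17,9,14,11,6,4,23,21,22,20]
j stops at 8, i stops at 9; i≥j ⇒ return 8. v=[5,16,12,17,9,14,11,6,4,23,21,22,20]

[5,16,12,17,9,14,11,6,4,23,21,22,20]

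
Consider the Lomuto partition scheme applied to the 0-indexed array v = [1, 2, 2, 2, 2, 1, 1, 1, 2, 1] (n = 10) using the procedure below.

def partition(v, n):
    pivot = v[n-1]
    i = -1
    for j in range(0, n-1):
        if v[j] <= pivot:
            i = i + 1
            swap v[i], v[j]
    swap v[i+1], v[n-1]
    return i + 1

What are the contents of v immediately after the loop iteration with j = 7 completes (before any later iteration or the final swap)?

pivot = v[9] = 1; i = -1
j=0: v[0]=1 ≤ 1 → i=0, swap v[0],v[0] (no change) → [1, 2, 2, 2, 2, 1, 1, 1, 2, 1]
j=1: v[1]=2 > 1 → no swap
j=2: v[2]=2 > 1 → no swap
j=3: v[3]=2 > 1 → no swap
j=4: v[4]=2 > 1 → no swap
j=5: v[5]=1 ≤ 1 → i=1, swap v[1],v[5] → [1, 1, 2, 2, 2, 2, 1, 1, 2, 1]
j=6: v[6]=1 ≤ 1 → i=2, swap v[2],v[6] → [1, 1, 1, 2, 2, 2, 2, 1, 2, 1]
j=7: v[7]=1 ≤ 1 → i=3, swap v[3],v[7] → [1, 1, 1, 1, 2, 2, 2, 2, 2, 1]
(after j=7) v = [1, 1, 1, 1, 2, 2, 2, 2, 2, 1]

[1, 1, 1, 1, 2, 2, 2, 2, 2, 1]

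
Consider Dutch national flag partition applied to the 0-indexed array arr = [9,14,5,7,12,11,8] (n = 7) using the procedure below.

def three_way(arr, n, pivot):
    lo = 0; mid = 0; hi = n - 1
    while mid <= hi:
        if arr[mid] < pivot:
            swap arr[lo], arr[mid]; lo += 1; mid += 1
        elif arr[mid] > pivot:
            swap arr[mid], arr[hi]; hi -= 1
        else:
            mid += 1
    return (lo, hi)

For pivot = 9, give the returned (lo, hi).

lo=0 mid=0 hi=6
9=9: mid=1
14>9: swap(1,6), hi=5 ⇒ [9,8,5,7,12,11,14]
8<9: swap(0,1), lo=1 mid=2 ⇒ [8,9,5,7,12,11,14]
5<9: swap(1,2), lo=2 mid=3 ⇒ [8,5,9,7,12,11,14]
7<9: swap(2,3), lo=3 mid=4 ⇒ [8,5,7,9,12,11,14]
12>9: swap(4,5), hi=4 ⇒ [8,5,7,9,11,12,14]
11>9: swap(4,4), hi=3 ⇒ [8,5,7,9,11,12,14]
done. lo=3 hi=3; arr=[8,5,7,9,11,12,14]

(3, 3)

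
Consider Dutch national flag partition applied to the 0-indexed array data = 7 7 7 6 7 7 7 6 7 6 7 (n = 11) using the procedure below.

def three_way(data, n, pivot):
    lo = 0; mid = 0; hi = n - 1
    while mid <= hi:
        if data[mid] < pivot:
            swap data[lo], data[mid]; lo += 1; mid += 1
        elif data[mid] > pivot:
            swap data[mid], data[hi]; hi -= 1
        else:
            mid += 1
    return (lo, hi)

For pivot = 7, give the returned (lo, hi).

pivot = 7; lo=0, mid=0, hi=10
data[mid]=7=7: mid=1
data[mid]=7=7: mid=2
data[mid]=7=7: mid=3
data[mid]=6<7: swap data[0],data[3]; lo=1,mid=4 → 6 7 7 7 7 7 7 6 7 6 7
data[mid]=7=7: mid=5
data[mid]=7=7: mid=6
data[mid]=7=7: mid=7
data[mid]=6<7: swap data[1],data[7]; lo=2,mid=8 → 6 6 7 7 7 7 7 7 7 6 7
data[mid]=7=7: mid=9
data[mid]=6<7: swap data[2],data[9]; lo=3,mid=10 → 6 6 6 7 7 7 7 7 7 7 7
data[mid]=7=7: mid=11
end: lo=3, hi=10; data = 6 6 6 7 7 7 7 7 7 7 7

(3, 10)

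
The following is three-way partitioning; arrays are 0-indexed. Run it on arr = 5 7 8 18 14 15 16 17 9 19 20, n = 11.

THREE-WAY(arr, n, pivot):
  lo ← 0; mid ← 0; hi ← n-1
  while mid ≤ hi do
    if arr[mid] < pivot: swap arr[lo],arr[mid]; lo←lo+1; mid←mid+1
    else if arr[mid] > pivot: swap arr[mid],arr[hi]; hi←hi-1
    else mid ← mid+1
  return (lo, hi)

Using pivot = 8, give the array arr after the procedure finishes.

pivot = 8; lo=0, mid=0, hi=10
arr[mid]=5<8: swap arr[0],arr[0]; lo=1,mid=1 → 5 7 8 18 14 15 16 17 9 19 20
arr[mid]=7<8: swap arr[1],arr[1]; lo=2,mid=2 → 5 7 8 18 14 15 16 17 9 19 20
arr[mid]=8=8: mid=3
arr[mid]=18>8: swap arr[3],arr[10]; hi=9 → 5 7 8 20 14 15 16 17 9 19 18
arr[mid]=20>8: swap arr[3],arr[9]; hi=8 → 5 7 8 19 14 15 16 17 9 20 18
arr[mid]=19>8: swap arr[3],arr[8]; hi=7 → 5 7 8 9 14 15 16 17 19 20 18
arr[mid]=9>8: swap arr[3],arr[7]; hi=6 → 5 7 8 17 14 15 16 9 19 20 18
arr[mid]=17>8: swap arr[3],arr[6]; hi=5 → 5 7 8 16 14 15 17 9 19 20 18
arr[mid]=16>8: swap arr[3],arr[5]; hi=4 → 5 7 8 15 14 16 17 9 19 20 18
arr[mid]=15>8: swap arr[3],arr[4]; hi=3 → 5 7 8 14 15 16 17 9 19 20 18
arr[mid]=14>8: swap arr[3],arr[3]; hi=2 → 5 7 8 14 15 16 17 9 19 20 18
end: lo=2, hi=2; arr = 5 7 8 14 15 16 17 9 19 20 18

5 7 8 14 15 16 17 9 19 20 18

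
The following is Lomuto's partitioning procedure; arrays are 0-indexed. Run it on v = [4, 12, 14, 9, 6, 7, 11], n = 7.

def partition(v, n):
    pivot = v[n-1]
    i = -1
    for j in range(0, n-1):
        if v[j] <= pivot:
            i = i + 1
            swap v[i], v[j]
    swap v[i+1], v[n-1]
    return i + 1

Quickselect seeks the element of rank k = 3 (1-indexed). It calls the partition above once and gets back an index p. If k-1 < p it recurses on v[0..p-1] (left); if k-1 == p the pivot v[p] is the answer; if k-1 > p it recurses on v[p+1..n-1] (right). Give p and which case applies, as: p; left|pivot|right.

4; left

pivot=11, i=-1
j=0: 4≤11, i=0, swap(0,0) ⇒ [4, 12, 14, 9, 6, 7, 11]
j=1: 12>11, skip
j=2: 14>11, skip
j=3: 9≤11, i=1, swap(1,3) ⇒ [4, 9, 14, 12, 6, 7, 11]
j=4: 6≤11, i=2, swap(2,4) ⇒ [4, 9, 6, 12, 14, 7, 11]
j=5: 7≤11, i=3, swap(3,5) ⇒ [4, 9, 6, 7, 14, 12, 11]
swap(4,6) ⇒ [4, 9, 6, 7, 11, 12, 14]; return 4
p = 4; k-1 = 2 < 4 ⇒ left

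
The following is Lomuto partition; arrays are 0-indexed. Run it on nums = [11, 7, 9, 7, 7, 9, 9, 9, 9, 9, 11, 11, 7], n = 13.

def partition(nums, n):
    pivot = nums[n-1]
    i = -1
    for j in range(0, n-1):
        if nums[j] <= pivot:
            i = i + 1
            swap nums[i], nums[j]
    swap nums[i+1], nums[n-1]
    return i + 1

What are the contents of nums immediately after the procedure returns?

pivot = nums[12] = 7; i = -1
j=0: nums[0]=11 > 7 → no swap
j=1: nums[1]=7 ≤ 7 → i=0, swap nums[0],nums[1] → [7, 11, 9, 7, 7, 9, 9, 9, 9, 9, 11, 11, 7]
j=2: nums[2]=9 > 7 → no swap
j=3: nums[3]=7 ≤ 7 → i=1, swap nums[1],nums[3] → [7, 7, 9, 11, 7, 9, 9, 9, 9, 9, 11, 11, 7]
j=4: nums[4]=7 ≤ 7 → i=2, swap nums[2],nums[4] → [7, 7, 7, 11, 9, 9, 9, 9, 9, 9, 11, 11, 7]
j=5: nums[5]=9 > 7 → no swap
j=6: nums[6]=9 > 7 → no swap
j=7: nums[7]=9 > 7 → no swap
j=8: nums[8]=9 > 7 → no swap
j=9: nums[9]=9 > 7 → no swap
j=10: nums[10]=11 > 7 → no swap
j=11: nums[11]=11 > 7 → no swap
final swap nums[3],nums[12] → [7, 7, 7, 7, 9, 9, 9, 9, 9, 9, 11, 11, 11]; return 3

[7, 7, 7, 7, 9, 9, 9, 9, 9, 9, 11, 11, 11]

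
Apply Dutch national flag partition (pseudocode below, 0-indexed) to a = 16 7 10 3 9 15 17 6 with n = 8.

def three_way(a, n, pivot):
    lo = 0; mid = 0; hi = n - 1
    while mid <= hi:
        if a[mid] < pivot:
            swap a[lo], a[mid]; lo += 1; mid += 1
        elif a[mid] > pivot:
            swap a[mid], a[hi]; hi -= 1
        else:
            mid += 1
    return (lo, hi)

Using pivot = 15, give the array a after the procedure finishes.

6 7 10 3 9 15 17 16

pivot = 15; lo=0, mid=0, hi=7
a[mid]=16>15: swap a[0],a[7]; hi=6 → 6 7 10 3 9 15 17 16
a[mid]=6<15: swap a[0],a[0]; lo=1,mid=1 → 6 7 10 3 9 15 17 16
a[mid]=7<15: swap a[1],a[1]; lo=2,mid=2 → 6 7 10 3 9 15 17 16
a[mid]=10<15: swap a[2],a[2]; lo=3,mid=3 → 6 7 10 3 9 15 17 16
a[mid]=3<15: swap a[3],a[3]; lo=4,mid=4 → 6 7 10 3 9 15 17 16
a[mid]=9<15: swap a[4],a[4]; lo=5,mid=5 → 6 7 10 3 9 15 17 16
a[mid]=15=15: mid=6
a[mid]=17>15: swap a[6],a[6]; hi=5 → 6 7 10 3 9 15 17 16
end: lo=5, hi=5; a = 6 7 10 3 9 15 17 16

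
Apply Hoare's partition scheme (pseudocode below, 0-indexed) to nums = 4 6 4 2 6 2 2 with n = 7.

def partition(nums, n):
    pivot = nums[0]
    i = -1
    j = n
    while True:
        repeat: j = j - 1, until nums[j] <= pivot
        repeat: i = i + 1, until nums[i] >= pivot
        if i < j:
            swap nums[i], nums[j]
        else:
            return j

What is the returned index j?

2

pivot=4
j stops at 6 (2), i stops at 0 (4); swap ⇒ 2 6 4 2 6 2 4
j stops at 5 (2), i stops at 1 (6); swap ⇒ 2 2 4 2 6 6 4
j stops at 3 (2), i stops at 2 (4); swap ⇒ 2 2 2 4 6 6 4
j stops at 2, i stops at 3; i≥j ⇒ return 2. nums=2 2 2 4 6 6 4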